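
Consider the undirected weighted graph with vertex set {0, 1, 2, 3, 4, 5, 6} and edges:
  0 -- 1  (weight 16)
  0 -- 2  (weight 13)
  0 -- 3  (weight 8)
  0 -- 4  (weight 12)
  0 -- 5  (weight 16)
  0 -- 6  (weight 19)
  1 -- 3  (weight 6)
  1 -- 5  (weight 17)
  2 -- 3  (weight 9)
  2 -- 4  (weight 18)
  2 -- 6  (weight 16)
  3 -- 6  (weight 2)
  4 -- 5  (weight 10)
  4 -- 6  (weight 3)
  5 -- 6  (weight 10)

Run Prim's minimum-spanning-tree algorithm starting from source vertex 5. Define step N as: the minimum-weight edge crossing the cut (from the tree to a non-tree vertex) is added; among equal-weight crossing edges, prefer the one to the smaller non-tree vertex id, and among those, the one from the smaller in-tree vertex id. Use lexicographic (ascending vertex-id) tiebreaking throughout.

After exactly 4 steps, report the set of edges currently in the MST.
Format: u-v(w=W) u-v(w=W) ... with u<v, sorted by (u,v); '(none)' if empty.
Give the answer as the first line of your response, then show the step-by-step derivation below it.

1-3(w=6) 3-6(w=2) 4-5(w=10) 4-6(w=3)

step 1: add edge 4-5 (w=10); MST = {4-5(w=10)}
step 2: add edge 4-6 (w=3); MST = {4-5(w=10) 4-6(w=3)}
step 3: add edge 3-6 (w=2); MST = {3-6(w=2) 4-5(w=10) 4-6(w=3)}
step 4: add edge 1-3 (w=6); MST = {1-3(w=6) 3-6(w=2) 4-5(w=10) 4-6(w=3)}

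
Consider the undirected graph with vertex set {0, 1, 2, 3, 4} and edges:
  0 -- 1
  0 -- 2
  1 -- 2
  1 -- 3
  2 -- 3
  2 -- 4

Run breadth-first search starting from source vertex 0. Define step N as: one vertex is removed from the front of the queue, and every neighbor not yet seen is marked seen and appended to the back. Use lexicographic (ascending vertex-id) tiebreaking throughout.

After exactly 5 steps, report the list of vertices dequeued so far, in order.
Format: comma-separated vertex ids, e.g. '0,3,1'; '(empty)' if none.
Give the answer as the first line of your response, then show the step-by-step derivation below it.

0,1,2,3,4

step 1: dequeue 0; queue=[1,2]; order=0
step 2: dequeue 1; queue=[2,3]; order=0,1
step 3: dequeue 2; queue=[3,4]; order=0,1,2
step 4: dequeue 3; queue=[4]; order=0,1,2,3
step 5: dequeue 4; queue=[(empty)]; order=0,1,2,3,4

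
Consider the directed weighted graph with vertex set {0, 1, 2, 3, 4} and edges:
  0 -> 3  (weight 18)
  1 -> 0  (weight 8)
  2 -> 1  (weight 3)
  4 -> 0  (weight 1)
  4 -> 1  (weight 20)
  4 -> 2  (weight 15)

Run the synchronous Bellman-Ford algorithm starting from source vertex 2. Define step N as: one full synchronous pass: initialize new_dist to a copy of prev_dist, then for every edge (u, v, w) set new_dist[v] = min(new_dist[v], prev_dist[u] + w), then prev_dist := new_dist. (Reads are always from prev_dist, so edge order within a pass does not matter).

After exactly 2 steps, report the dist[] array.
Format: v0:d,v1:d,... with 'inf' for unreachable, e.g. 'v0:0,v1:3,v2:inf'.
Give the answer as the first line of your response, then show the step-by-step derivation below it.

v0:11,v1:3,v2:0,v3:inf,v4:inf

step 1: dist = v0:inf,v1:3,v2:0,v3:inf,v4:inf
step 2: dist = v0:11,v1:3,v2:0,v3:inf,v4:inf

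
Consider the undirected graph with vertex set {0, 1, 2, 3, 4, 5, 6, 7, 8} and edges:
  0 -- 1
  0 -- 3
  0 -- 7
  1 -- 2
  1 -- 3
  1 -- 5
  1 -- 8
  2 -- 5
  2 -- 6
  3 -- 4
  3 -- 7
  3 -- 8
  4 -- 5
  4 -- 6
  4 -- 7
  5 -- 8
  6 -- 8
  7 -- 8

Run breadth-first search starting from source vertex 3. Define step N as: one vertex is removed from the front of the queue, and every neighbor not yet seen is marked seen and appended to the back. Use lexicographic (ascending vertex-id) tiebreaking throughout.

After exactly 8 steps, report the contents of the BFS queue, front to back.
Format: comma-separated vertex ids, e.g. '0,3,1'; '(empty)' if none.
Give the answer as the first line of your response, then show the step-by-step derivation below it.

6

step 1: dequeue 3; queue=[0,1,4,7,8]; order=3
step 2: dequeue 0; queue=[1,4,7,8]; order=3,0
step 3: dequeue 1; queue=[4,7,8,2,5]; order=3,0,1
step 4: dequeue 4; queue=[7,8,2,5,6]; order=3,0,1,4
step 5: dequeue 7; queue=[8,2,5,6]; order=3,0,1,4,7
step 6: dequeue 8; queue=[2,5,6]; order=3,0,1,4,7,8
step 7: dequeue 2; queue=[5,6]; order=3,0,1,4,7,8,2
step 8: dequeue 5; queue=[6]; order=3,0,1,4,7,8,2,5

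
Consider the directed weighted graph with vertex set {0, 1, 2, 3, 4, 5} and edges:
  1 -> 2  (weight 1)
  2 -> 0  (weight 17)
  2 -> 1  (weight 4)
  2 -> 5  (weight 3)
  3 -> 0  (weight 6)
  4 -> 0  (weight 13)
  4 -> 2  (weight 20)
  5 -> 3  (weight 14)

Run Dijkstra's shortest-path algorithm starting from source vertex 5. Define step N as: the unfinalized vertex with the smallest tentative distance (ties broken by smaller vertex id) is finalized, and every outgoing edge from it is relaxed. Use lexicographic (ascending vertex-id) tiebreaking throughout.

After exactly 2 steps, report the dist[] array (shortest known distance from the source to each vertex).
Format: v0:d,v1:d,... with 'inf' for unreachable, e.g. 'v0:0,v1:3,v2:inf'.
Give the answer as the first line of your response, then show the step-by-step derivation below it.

v0:20,v1:inf,v2:inf,v3:14,v4:inf,v5:0

step 1: dist = v0:inf,v1:inf,v2:inf,v3:14,v4:inf,v5:0
step 2: dist = v0:20,v1:inf,v2:inf,v3:14,v4:inf,v5:0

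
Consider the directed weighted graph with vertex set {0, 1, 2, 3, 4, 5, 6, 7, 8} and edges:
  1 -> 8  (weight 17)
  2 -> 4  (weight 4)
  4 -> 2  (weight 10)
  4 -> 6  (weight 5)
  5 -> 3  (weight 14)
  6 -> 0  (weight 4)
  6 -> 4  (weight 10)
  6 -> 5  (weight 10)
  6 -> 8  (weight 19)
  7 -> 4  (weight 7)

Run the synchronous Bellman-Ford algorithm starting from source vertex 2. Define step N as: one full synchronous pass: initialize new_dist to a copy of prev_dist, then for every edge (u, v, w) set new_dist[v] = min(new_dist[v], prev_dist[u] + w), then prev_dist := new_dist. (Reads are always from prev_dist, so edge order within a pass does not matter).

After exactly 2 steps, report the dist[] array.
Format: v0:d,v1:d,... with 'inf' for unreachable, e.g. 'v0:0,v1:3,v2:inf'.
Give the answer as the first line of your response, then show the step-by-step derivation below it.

v0:inf,v1:inf,v2:0,v3:inf,v4:4,v5:inf,v6:9,v7:inf,v8:inf

step 1: dist = v0:inf,v1:inf,v2:0,v3:inf,v4:4,v5:inf,v6:inf,v7:inf,v8:inf
step 2: dist = v0:inf,v1:inf,v2:0,v3:inf,v4:4,v5:inf,v6:9,v7:inf,v8:inf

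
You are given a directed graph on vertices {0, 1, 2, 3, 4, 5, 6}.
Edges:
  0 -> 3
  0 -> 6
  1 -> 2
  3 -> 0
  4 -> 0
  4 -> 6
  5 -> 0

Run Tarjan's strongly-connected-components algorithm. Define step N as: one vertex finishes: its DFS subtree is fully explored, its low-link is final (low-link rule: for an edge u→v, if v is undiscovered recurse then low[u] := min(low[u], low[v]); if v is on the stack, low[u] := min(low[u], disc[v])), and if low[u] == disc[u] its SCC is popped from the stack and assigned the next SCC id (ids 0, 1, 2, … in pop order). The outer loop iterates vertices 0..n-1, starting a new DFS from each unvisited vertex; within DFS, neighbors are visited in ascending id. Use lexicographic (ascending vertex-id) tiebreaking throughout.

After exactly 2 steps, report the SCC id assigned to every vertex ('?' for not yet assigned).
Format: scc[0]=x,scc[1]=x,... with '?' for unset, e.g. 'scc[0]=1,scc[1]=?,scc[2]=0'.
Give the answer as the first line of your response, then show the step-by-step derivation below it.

scc[0]=?,scc[1]=?,scc[2]=?,scc[3]=?,scc[4]=?,scc[5]=?,scc[6]=0

step 1: low=(low[0]=0,low[1]=?,low[2]=?,low[3]=0,low[4]=?,low[5]=?,low[6]=?); scc=(scc[0]=?,scc[1]=?,scc[2]=?,scc[3]=?,scc[4]=?,scc[5]=?,scc[6]=?)
step 2: low=(low[0]=0,low[1]=?,low[2]=?,low[3]=0,low[4]=?,low[5]=?,low[6]=2); scc=(scc[0]=?,scc[1]=?,scc[2]=?,scc[3]=?,scc[4]=?,scc[5]=?,scc[6]=0)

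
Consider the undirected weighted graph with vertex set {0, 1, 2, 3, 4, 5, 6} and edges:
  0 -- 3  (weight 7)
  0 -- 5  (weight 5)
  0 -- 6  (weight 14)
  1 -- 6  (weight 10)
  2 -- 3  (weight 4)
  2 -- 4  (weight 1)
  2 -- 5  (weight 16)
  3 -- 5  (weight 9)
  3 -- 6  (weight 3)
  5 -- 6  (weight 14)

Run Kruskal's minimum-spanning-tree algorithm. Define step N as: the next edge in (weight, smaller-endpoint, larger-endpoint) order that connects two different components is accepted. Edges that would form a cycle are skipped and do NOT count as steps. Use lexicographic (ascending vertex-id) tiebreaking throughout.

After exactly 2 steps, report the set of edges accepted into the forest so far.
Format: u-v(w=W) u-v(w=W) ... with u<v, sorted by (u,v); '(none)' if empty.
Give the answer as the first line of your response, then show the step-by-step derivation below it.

2-4(w=1) 3-6(w=3)

step 1: add edge 2-4 (w=1); MST = {2-4(w=1)}
step 2: add edge 3-6 (w=3); MST = {2-4(w=1) 3-6(w=3)}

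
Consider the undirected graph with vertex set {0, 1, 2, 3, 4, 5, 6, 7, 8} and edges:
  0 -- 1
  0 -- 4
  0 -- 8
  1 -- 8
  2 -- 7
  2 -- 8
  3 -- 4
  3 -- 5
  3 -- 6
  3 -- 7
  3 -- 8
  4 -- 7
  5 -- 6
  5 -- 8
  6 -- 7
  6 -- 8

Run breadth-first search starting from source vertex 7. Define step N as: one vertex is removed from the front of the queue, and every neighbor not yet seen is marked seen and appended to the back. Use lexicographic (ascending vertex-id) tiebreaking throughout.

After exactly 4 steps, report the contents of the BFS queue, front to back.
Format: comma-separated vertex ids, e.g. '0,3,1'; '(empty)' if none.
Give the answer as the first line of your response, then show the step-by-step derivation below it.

6,8,5,0

step 1: dequeue 7; queue=[2,3,4,6]; order=7
step 2: dequeue 2; queue=[3,4,6,8]; order=7,2
step 3: dequeue 3; queue=[4,6,8,5]; order=7,2,3
step 4: dequeue 4; queue=[6,8,5,0]; order=7,2,3,4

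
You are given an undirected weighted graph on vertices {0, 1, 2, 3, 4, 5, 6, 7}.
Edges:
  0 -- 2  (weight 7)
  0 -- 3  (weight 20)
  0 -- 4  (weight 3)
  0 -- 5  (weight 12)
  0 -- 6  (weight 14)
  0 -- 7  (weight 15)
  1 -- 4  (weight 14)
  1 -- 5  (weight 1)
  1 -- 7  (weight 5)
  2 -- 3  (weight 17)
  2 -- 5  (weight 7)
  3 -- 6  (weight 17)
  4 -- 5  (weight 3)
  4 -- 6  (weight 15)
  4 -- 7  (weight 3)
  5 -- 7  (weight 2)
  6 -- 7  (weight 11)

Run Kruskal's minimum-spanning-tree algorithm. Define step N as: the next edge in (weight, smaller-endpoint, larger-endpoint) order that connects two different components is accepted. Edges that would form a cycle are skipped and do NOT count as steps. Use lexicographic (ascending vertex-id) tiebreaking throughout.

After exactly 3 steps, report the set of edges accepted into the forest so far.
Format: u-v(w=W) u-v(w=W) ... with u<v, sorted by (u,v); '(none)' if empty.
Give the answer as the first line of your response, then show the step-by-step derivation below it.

0-4(w=3) 1-5(w=1) 5-7(w=2)

step 1: add edge 1-5 (w=1); MST = {1-5(w=1)}
step 2: add edge 5-7 (w=2); MST = {1-5(w=1) 5-7(w=2)}
step 3: add edge 0-4 (w=3); MST = {0-4(w=3) 1-5(w=1) 5-7(w=2)}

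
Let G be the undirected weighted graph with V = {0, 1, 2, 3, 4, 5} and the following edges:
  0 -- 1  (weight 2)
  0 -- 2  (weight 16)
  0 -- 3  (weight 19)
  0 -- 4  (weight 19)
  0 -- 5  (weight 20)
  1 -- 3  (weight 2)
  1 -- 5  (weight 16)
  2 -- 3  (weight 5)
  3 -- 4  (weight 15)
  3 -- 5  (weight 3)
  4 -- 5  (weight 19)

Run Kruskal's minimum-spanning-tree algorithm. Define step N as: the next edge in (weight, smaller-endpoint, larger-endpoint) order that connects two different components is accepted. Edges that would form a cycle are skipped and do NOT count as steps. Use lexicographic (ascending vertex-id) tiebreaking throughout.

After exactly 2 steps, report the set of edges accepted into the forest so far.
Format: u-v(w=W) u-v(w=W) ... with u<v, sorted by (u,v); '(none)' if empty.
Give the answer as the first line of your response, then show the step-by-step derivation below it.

0-1(w=2) 1-3(w=2)

step 1: add edge 0-1 (w=2); MST = {0-1(w=2)}
step 2: add edge 1-3 (w=2); MST = {0-1(w=2) 1-3(w=2)}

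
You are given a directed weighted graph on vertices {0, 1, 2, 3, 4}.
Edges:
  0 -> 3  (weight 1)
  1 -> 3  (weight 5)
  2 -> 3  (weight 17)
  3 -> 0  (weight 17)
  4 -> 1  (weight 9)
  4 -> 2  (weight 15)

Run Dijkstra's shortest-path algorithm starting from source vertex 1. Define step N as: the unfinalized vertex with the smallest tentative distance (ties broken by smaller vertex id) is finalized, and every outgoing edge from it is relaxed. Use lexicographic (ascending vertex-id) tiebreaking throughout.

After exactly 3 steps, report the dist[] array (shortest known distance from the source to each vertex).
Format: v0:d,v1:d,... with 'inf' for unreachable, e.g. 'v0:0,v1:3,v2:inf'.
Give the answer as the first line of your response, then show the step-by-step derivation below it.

v0:22,v1:0,v2:inf,v3:5,v4:inf

step 1: dist = v0:inf,v1:0,v2:inf,v3:5,v4:inf
step 2: dist = v0:22,v1:0,v2:inf,v3:5,v4:inf
step 3: dist = v0:22,v1:0,v2:inf,v3:5,v4:inf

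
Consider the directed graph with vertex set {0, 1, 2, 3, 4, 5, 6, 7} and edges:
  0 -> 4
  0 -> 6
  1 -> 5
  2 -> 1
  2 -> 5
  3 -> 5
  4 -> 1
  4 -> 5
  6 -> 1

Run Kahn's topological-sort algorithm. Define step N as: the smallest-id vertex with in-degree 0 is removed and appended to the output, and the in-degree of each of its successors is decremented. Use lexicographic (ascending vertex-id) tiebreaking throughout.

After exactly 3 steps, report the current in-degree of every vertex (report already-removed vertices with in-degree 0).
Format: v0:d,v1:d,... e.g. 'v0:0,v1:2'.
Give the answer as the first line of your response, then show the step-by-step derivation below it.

v0:0,v1:2,v2:0,v3:0,v4:0,v5:2,v6:0,v7:0

step 1: output 0; order=[0]; indeg=(0,3,0,0,0,4,0,0)
step 2: output 2; order=[0,2]; indeg=(0,2,0,0,0,3,0,0)
step 3: output 3; order=[0,2,3]; indeg=(0,2,0,0,0,2,0,0)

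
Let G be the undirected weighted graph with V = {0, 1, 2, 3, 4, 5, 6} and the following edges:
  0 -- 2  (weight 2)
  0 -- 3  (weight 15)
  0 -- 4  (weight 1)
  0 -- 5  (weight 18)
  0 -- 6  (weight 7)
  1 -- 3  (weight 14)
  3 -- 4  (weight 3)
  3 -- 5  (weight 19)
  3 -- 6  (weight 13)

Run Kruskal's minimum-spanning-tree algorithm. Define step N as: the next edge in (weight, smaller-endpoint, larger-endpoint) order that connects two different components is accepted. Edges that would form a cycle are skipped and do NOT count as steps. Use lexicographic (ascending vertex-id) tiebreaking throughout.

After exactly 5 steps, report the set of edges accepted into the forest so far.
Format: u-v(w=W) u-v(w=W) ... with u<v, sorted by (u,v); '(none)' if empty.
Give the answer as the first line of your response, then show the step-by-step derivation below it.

0-2(w=2) 0-4(w=1) 0-6(w=7) 1-3(w=14) 3-4(w=3)

step 1: add edge 0-4 (w=1); MST = {0-4(w=1)}
step 2: add edge 0-2 (w=2); MST = {0-2(w=2) 0-4(w=1)}
step 3: add edge 3-4 (w=3); MST = {0-2(w=2) 0-4(w=1) 3-4(w=3)}
step 4: add edge 0-6 (w=7); MST = {0-2(w=2) 0-4(w=1) 0-6(w=7) 3-4(w=3)}
step 5: add edge 1-3 (w=14); MST = {0-2(w=2) 0-4(w=1) 0-6(w=7) 1-3(w=14) 3-4(w=3)}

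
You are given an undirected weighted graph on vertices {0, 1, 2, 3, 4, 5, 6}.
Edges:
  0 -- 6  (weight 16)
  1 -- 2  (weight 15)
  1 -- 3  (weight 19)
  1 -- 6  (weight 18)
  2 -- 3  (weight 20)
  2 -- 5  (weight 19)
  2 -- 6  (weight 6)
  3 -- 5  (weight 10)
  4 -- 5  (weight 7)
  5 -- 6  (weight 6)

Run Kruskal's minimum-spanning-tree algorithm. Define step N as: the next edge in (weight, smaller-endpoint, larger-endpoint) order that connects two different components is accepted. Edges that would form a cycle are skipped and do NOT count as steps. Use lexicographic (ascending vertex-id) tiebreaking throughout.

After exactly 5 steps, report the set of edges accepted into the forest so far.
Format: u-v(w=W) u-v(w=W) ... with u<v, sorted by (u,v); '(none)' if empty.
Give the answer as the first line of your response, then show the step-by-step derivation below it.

1-2(w=15) 2-6(w=6) 3-5(w=10) 4-5(w=7) 5-6(w=6)

step 1: add edge 2-6 (w=6); MST = {2-6(w=6)}
step 2: add edge 5-6 (w=6); MST = {2-6(w=6) 5-6(w=6)}
step 3: add edge 4-5 (w=7); MST = {2-6(w=6) 4-5(w=7) 5-6(w=6)}
step 4: add edge 3-5 (w=10); MST = {2-6(w=6) 3-5(w=10) 4-5(w=7) 5-6(w=6)}
step 5: add edge 1-2 (w=15); MST = {1-2(w=15) 2-6(w=6) 3-5(w=10) 4-5(w=7) 5-6(w=6)}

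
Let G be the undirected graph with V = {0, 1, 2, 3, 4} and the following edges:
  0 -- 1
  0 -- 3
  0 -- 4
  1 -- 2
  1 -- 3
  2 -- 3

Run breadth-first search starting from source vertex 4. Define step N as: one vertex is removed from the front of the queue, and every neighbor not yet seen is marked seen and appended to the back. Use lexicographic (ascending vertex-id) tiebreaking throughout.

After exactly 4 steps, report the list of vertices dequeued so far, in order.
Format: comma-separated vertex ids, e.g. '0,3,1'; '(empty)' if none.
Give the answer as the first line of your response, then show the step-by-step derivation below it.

4,0,1,3

step 1: dequeue 4; queue=[0]; order=4
step 2: dequeue 0; queue=[1,3]; order=4,0
step 3: dequeue 1; queue=[3,2]; order=4,0,1
step 4: dequeue 3; queue=[2]; order=4,0,1,3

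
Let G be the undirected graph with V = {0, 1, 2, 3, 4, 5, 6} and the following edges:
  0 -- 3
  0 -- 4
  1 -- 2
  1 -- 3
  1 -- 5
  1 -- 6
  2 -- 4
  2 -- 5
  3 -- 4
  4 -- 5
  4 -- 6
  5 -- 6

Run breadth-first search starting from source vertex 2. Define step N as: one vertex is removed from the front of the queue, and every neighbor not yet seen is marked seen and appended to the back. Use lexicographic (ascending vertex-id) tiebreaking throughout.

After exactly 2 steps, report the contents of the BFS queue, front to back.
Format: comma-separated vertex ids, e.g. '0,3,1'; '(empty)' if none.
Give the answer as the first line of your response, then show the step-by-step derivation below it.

4,5,3,6

step 1: dequeue 2; queue=[1,4,5]; order=2
step 2: dequeue 1; queue=[4,5,3,6]; order=2,1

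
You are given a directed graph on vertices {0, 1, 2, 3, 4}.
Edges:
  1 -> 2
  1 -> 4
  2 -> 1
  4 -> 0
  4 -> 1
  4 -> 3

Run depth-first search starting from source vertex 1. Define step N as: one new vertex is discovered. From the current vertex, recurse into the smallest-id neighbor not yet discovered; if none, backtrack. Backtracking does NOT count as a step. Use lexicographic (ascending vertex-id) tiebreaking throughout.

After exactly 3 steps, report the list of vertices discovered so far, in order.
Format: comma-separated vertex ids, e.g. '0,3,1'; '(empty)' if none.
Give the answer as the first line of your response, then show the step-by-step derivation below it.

1,2,4

step 1: discover 1; path=1; order=1
step 2: discover 2; path=1>2; order=1,2
step 3: discover 4; path=1>4; order=1,2,4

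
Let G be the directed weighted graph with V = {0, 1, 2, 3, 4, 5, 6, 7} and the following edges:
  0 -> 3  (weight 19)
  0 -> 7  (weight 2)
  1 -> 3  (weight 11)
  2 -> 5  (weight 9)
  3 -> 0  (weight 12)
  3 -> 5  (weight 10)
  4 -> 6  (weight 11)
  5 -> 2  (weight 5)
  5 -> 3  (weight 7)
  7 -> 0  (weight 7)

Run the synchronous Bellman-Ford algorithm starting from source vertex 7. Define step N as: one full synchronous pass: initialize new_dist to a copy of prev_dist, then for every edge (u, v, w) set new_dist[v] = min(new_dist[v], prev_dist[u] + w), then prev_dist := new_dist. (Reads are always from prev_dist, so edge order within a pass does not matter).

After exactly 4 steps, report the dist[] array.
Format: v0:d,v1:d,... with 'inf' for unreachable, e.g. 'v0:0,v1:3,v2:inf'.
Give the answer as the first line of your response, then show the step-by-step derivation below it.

v0:7,v1:inf,v2:41,v3:26,v4:inf,v5:36,v6:inf,v7:0

step 1: dist = v0:7,v1:inf,v2:inf,v3:inf,v4:inf,v5:inf,v6:inf,v7:0
step 2: dist = v0:7,v1:inf,v2:inf,v3:26,v4:inf,v5:inf,v6:inf,v7:0
step 3: dist = v0:7,v1:inf,v2:inf,v3:26,v4:inf,v5:36,v6:inf,v7:0
step 4: dist = v0:7,v1:inf,v2:41,v3:26,v4:inf,v5:36,v6:inf,v7:0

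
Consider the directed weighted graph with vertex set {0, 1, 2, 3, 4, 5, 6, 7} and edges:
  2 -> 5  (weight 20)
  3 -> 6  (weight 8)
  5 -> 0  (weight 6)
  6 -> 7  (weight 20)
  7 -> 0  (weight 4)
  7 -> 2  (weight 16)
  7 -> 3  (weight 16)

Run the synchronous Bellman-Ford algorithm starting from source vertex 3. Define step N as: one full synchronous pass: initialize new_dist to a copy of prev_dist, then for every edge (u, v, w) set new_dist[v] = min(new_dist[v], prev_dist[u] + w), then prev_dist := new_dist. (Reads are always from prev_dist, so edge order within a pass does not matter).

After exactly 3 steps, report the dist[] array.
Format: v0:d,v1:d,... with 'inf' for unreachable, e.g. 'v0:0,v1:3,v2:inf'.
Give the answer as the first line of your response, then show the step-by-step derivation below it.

v0:32,v1:inf,v2:44,v3:0,v4:inf,v5:inf,v6:8,v7:28

step 1: dist = v0:inf,v1:inf,v2:inf,v3:0,v4:inf,v5:inf,v6:8,v7:inf
step 2: dist = v0:inf,v1:inf,v2:inf,v3:0,v4:inf,v5:inf,v6:8,v7:28
step 3: dist = v0:32,v1:inf,v2:44,v3:0,v4:inf,v5:inf,v6:8,v7:28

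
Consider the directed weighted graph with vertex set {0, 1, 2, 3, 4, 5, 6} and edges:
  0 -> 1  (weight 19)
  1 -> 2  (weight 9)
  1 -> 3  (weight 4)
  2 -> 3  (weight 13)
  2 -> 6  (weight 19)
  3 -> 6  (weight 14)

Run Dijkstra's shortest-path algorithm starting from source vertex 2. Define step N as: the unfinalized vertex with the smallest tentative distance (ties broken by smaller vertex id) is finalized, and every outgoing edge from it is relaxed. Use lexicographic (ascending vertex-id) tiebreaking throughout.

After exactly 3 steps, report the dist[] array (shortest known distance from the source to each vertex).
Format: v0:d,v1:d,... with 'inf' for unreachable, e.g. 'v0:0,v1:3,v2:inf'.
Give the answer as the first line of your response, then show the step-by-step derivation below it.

v0:inf,v1:inf,v2:0,v3:13,v4:inf,v5:inf,v6:19

step 1: dist = v0:inf,v1:inf,v2:0,v3:13,v4:inf,v5:inf,v6:19
step 2: dist = v0:inf,v1:inf,v2:0,v3:13,v4:inf,v5:inf,v6:19
step 3: dist = v0:inf,v1:inf,v2:0,v3:13,v4:inf,v5:inf,v6:19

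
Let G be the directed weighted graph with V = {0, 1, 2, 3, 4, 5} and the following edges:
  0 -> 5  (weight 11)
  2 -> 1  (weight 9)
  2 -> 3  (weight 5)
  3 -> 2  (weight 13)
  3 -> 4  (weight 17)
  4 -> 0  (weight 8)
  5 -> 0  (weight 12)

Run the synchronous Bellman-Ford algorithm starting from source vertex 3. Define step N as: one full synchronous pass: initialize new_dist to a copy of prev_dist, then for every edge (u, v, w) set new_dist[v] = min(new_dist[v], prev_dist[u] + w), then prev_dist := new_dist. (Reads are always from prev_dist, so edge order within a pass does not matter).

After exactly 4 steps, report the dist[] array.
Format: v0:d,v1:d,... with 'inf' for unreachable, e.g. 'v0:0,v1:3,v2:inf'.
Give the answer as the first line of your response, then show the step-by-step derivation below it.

v0:25,v1:22,v2:13,v3:0,v4:17,v5:36

step 1: dist = v0:inf,v1:inf,v2:13,v3:0,v4:17,v5:inf
step 2: dist = v0:25,v1:22,v2:13,v3:0,v4:17,v5:inf
step 3: dist = v0:25,v1:22,v2:13,v3:0,v4:17,v5:36
step 4: dist = v0:25,v1:22,v2:13,v3:0,v4:17,v5:36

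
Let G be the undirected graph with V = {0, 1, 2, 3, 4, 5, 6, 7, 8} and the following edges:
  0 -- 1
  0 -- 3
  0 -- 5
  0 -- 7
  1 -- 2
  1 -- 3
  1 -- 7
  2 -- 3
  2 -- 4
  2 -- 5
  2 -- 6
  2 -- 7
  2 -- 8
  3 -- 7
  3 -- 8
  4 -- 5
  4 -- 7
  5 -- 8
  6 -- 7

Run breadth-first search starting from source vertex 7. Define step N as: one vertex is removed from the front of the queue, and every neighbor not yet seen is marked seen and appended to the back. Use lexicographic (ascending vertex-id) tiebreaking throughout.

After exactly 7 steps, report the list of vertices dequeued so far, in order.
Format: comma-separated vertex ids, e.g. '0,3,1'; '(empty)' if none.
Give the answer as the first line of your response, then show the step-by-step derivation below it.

7,0,1,2,3,4,6

step 1: dequeue 7; queue=[0,1,2,3,4,6]; order=7
step 2: dequeue 0; queue=[1,2,3,4,6,5]; order=7,0
step 3: dequeue 1; queue=[2,3,4,6,5]; order=7,0,1
step 4: dequeue 2; queue=[3,4,6,5,8]; order=7,0,1,2
step 5: dequeue 3; queue=[4,6,5,8]; order=7,0,1,2,3
step 6: dequeue 4; queue=[6,5,8]; order=7,0,1,2,3,4
step 7: dequeue 6; queue=[5,8]; order=7,0,1,2,3,4,6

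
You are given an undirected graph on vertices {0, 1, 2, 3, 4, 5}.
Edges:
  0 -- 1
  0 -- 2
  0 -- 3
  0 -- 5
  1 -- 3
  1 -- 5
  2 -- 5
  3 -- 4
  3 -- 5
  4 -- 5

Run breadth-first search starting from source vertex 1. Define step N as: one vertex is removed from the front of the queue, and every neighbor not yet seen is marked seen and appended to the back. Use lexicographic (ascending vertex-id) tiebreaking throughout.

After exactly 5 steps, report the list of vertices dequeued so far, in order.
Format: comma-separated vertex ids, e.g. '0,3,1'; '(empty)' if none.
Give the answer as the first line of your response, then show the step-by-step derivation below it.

1,0,3,5,2

step 1: dequeue 1; queue=[0,3,5]; order=1
step 2: dequeue 0; queue=[3,5,2]; order=1,0
step 3: dequeue 3; queue=[5,2,4]; order=1,0,3
step 4: dequeue 5; queue=[2,4]; order=1,0,3,5
step 5: dequeue 2; queue=[4]; order=1,0,3,5,2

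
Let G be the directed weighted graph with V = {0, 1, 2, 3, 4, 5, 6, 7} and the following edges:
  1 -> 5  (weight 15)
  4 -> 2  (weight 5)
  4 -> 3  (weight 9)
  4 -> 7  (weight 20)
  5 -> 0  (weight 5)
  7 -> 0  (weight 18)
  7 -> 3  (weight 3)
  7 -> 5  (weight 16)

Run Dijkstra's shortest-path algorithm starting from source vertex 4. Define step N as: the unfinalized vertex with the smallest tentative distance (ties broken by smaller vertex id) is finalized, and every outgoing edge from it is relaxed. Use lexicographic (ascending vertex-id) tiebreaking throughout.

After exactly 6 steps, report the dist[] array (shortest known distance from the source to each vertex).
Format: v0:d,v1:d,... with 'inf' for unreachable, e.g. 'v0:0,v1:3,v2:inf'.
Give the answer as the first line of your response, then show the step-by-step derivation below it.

v0:38,v1:inf,v2:5,v3:9,v4:0,v5:36,v6:inf,v7:20

step 1: dist = v0:inf,v1:inf,v2:5,v3:9,v4:0,v5:inf,v6:inf,v7:20
step 2: dist = v0:inf,v1:inf,v2:5,v3:9,v4:0,v5:inf,v6:inf,v7:20
step 3: dist = v0:inf,v1:inf,v2:5,v3:9,v4:0,v5:inf,v6:inf,v7:20
step 4: dist = v0:38,v1:inf,v2:5,v3:9,v4:0,v5:36,v6:inf,v7:20
step 5: dist = v0:38,v1:inf,v2:5,v3:9,v4:0,v5:36,v6:inf,v7:20
step 6: dist = v0:38,v1:inf,v2:5,v3:9,v4:0,v5:36,v6:inf,v7:20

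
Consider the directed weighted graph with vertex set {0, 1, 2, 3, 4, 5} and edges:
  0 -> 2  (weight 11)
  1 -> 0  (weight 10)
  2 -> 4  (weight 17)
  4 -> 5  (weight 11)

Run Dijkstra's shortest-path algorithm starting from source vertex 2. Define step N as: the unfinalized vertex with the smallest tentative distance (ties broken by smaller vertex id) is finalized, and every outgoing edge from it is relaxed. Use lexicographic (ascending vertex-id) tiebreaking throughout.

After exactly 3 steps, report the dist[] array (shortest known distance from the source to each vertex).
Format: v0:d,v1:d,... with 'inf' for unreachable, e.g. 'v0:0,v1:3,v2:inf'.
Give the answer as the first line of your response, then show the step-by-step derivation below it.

v0:inf,v1:inf,v2:0,v3:inf,v4:17,v5:28

step 1: dist = v0:inf,v1:inf,v2:0,v3:inf,v4:17,v5:inf
step 2: dist = v0:inf,v1:inf,v2:0,v3:inf,v4:17,v5:28
step 3: dist = v0:inf,v1:inf,v2:0,v3:inf,v4:17,v5:28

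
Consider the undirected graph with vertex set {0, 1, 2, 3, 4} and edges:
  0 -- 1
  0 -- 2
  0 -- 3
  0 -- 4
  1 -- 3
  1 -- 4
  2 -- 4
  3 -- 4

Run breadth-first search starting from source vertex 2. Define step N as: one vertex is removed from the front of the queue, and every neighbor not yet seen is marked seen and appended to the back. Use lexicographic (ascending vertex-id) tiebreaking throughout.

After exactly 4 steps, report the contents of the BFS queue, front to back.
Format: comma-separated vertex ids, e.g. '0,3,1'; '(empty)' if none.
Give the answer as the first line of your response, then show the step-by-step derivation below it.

3

step 1: dequeue 2; queue=[0,4]; order=2
step 2: dequeue 0; queue=[4,1,3]; order=2,0
step 3: dequeue 4; queue=[1,3]; order=2,0,4
step 4: dequeue 1; queue=[3]; order=2,0,4,1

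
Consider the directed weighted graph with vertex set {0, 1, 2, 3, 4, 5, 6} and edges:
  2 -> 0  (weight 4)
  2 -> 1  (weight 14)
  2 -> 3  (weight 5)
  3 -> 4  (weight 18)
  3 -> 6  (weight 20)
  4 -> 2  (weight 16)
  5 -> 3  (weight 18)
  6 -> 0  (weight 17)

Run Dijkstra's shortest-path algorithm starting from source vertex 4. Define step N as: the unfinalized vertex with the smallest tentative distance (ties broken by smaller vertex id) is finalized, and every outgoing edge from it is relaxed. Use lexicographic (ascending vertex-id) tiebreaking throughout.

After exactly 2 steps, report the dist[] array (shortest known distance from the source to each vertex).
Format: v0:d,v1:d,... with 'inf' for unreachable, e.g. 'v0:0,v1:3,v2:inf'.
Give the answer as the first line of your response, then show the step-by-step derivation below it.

v0:20,v1:30,v2:16,v3:21,v4:0,v5:inf,v6:inf

step 1: dist = v0:inf,v1:inf,v2:16,v3:inf,v4:0,v5:inf,v6:inf
step 2: dist = v0:20,v1:30,v2:16,v3:21,v4:0,v5:inf,v6:inf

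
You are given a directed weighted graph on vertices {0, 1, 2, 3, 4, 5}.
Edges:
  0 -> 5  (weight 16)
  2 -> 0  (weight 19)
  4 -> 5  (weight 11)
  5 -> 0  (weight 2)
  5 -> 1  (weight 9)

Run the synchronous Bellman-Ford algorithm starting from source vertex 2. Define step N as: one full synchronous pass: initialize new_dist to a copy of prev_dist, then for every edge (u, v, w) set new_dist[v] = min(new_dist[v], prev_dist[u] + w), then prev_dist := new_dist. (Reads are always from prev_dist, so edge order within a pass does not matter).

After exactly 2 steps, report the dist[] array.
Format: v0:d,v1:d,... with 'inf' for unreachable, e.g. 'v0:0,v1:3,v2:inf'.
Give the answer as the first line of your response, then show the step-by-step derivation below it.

v0:19,v1:inf,v2:0,v3:inf,v4:inf,v5:35

step 1: dist = v0:19,v1:inf,v2:0,v3:inf,v4:inf,v5:inf
step 2: dist = v0:19,v1:inf,v2:0,v3:inf,v4:inf,v5:35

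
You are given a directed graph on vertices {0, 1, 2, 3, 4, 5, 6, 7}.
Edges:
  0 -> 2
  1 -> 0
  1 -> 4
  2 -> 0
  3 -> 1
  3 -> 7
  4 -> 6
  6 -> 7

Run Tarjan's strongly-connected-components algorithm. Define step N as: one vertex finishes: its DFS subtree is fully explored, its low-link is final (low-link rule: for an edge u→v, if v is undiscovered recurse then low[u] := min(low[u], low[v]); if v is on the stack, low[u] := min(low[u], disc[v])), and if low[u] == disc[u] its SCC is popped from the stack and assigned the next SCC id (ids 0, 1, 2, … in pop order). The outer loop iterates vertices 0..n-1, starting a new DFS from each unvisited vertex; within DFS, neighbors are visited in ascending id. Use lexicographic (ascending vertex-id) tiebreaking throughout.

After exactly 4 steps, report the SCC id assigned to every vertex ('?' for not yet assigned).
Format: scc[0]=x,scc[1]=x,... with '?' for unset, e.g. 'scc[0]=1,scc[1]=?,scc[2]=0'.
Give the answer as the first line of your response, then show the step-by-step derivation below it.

scc[0]=0,scc[1]=?,scc[2]=0,scc[3]=?,scc[4]=?,scc[5]=?,scc[6]=2,scc[7]=1

step 1: low=(low[0]=0,low[1]=?,low[2]=0,low[3]=?,low[4]=?,low[5]=?,low[6]=?,low[7]=?); scc=(scc[0]=?,scc[1]=?,scc[2]=?,scc[3]=?,scc[4]=?,scc[5]=?,scc[6]=?,scc[7]=?)
step 2: low=(low[0]=0,low[1]=?,low[2]=0,low[3]=?,low[4]=?,low[5]=?,low[6]=?,low[7]=?); scc=(scc[0]=0,scc[1]=?,scc[2]=0,scc[3]=?,scc[4]=?,scc[5]=?,scc[6]=?,scc[7]=?)
step 3: low=(low[0]=0,low[1]=2,low[2]=0,low[3]=?,low[4]=3,low[5]=?,low[6]=4,low[7]=5); scc=(scc[0]=0,scc[1]=?,scc[2]=0,scc[3]=?,scc[4]=?,scc[5]=?,scc[6]=?,scc[7]=1)
step 4: low=(low[0]=0,low[1]=2,low[2]=0,low[3]=?,low[4]=3,low[5]=?,low[6]=4,low[7]=5); scc=(scc[0]=0,scc[1]=?,scc[2]=0,scc[3]=?,scc[4]=?,scc[5]=?,scc[6]=2,scc[7]=1)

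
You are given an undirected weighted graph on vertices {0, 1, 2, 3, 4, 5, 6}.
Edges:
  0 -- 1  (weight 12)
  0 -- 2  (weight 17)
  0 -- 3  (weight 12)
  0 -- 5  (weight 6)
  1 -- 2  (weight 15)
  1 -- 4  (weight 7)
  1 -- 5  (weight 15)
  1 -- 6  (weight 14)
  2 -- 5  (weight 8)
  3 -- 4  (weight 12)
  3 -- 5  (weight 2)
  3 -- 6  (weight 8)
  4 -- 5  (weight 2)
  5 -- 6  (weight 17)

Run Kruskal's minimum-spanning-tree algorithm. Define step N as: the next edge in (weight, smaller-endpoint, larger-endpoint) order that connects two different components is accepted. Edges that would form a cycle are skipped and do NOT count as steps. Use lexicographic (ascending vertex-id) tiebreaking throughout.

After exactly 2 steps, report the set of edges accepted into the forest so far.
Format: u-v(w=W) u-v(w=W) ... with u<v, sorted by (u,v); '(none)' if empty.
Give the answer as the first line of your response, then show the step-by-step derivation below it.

3-5(w=2) 4-5(w=2)

step 1: add edge 3-5 (w=2); MST = {3-5(w=2)}
step 2: add edge 4-5 (w=2); MST = {3-5(w=2) 4-5(w=2)}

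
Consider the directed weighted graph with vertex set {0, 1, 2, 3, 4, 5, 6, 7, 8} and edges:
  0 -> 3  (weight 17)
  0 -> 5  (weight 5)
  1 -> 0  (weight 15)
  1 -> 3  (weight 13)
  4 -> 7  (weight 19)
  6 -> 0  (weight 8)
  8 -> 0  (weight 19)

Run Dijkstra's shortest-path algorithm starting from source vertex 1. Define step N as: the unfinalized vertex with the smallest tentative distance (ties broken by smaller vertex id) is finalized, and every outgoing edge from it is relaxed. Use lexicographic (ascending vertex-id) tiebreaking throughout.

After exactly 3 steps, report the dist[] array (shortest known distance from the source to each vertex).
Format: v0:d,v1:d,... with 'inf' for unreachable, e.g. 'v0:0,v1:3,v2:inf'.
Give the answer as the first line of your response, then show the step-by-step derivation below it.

v0:15,v1:0,v2:inf,v3:13,v4:inf,v5:20,v6:inf,v7:inf,v8:inf

step 1: dist = v0:15,v1:0,v2:inf,v3:13,v4:inf,v5:inf,v6:inf,v7:inf,v8:inf
step 2: dist = v0:15,v1:0,v2:inf,v3:13,v4:inf,v5:inf,v6:inf,v7:inf,v8:inf
step 3: dist = v0:15,v1:0,v2:inf,v3:13,v4:inf,v5:20,v6:inf,v7:inf,v8:inf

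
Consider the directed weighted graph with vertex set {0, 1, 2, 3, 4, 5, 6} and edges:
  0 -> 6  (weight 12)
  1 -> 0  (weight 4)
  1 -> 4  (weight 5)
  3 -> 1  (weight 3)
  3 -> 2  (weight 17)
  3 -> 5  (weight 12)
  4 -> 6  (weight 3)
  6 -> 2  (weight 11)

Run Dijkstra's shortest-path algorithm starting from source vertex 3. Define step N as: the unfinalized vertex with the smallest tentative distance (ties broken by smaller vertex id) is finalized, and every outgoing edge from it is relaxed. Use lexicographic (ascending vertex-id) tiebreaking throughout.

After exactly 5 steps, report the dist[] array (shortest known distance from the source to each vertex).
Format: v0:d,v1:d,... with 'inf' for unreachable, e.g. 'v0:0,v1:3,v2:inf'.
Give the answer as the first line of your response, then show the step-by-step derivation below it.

v0:7,v1:3,v2:17,v3:0,v4:8,v5:12,v6:11

step 1: dist = v0:inf,v1:3,v2:17,v3:0,v4:inf,v5:12,v6:inf
step 2: dist = v0:7,v1:3,v2:17,v3:0,v4:8,v5:12,v6:inf
step 3: dist = v0:7,v1:3,v2:17,v3:0,v4:8,v5:12,v6:19
step 4: dist = v0:7,v1:3,v2:17,v3:0,v4:8,v5:12,v6:11
step 5: dist = v0:7,v1:3,v2:17,v3:0,v4:8,v5:12,v6:11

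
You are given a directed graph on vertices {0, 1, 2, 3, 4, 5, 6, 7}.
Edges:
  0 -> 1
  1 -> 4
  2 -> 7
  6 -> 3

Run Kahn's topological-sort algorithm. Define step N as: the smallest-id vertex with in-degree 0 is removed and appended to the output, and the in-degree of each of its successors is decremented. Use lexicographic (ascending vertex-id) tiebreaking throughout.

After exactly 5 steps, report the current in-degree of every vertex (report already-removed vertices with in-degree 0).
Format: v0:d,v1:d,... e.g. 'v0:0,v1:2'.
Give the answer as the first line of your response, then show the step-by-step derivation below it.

v0:0,v1:0,v2:0,v3:1,v4:0,v5:0,v6:0,v7:0

step 1: output 0; order=[0]; indeg=(0,0,0,1,1,0,0,1)
step 2: output 1; order=[0,1]; indeg=(0,0,0,1,0,0,0,1)
step 3: output 2; order=[0,1,2]; indeg=(0,0,0,1,0,0,0,0)
step 4: output 4; order=[0,1,2,4]; indeg=(0,0,0,1,0,0,0,0)
step 5: output 5; order=[0,1,2,4,5]; indeg=(0,0,0,1,0,0,0,0)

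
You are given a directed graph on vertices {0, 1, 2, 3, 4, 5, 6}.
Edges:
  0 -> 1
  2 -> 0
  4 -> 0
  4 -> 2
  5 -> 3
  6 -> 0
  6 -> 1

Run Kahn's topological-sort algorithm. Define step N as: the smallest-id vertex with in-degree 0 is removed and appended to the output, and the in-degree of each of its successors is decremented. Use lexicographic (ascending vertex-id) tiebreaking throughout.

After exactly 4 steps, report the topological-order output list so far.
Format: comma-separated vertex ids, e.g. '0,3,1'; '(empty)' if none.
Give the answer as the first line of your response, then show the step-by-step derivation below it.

4,2,5,3

step 1: output 4; order=[4]; indeg=(2,2,0,1,0,0,0)
step 2: output 2; order=[4,2]; indeg=(1,2,0,1,0,0,0)
step 3: output 5; order=[4,2,5]; indeg=(1,2,0,0,0,0,0)
step 4: output 3; order=[4,2,5,3]; indeg=(1,2,0,0,0,0,0)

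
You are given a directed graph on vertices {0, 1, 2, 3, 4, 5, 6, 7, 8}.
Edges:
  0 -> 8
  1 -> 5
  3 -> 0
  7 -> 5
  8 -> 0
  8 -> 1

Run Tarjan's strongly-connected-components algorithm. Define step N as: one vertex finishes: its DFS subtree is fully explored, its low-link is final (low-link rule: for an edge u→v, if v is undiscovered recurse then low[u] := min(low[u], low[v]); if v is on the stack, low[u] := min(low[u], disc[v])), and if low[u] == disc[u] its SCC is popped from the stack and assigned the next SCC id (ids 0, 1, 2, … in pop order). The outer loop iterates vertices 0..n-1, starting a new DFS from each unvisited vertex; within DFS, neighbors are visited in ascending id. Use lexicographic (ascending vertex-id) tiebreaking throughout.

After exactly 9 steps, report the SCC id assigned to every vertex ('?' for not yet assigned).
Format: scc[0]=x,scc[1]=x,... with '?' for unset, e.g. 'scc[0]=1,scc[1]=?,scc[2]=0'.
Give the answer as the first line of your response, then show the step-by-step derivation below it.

scc[0]=2,scc[1]=1,scc[2]=3,scc[3]=4,scc[4]=5,scc[5]=0,scc[6]=6,scc[7]=7,scc[8]=2

step 1: low=(low[0]=0,low[1]=2,low[2]=?,low[3]=?,low[4]=?,low[5]=3,low[6]=?,low[7]=?,low[8]=0); scc=(scc[0]=?,scc[1]=?,scc[2]=?,scc[3]=?,scc[4]=?,scc[5]=0,scc[6]=?,scc[7]=?,scc[8]=?)
step 2: low=(low[0]=0,low[1]=2,low[2]=?,low[3]=?,low[4]=?,low[5]=3,low[6]=?,low[7]=?,low[8]=0); scc=(scc[0]=?,scc[1]=1,scc[2]=?,scc[3]=?,scc[4]=?,scc[5]=0,scc[6]=?,scc[7]=?,scc[8]=?)
step 3: low=(low[0]=0,low[1]=2,low[2]=?,low[3]=?,low[4]=?,low[5]=3,low[6]=?,low[7]=?,low[8]=0); scc=(scc[0]=?,scc[1]=1,scc[2]=?,scc[3]=?,scc[4]=?,scc[5]=0,scc[6]=?,scc[7]=?,scc[8]=?)
step 4: low=(low[0]=0,low[1]=2,low[2]=?,low[3]=?,low[4]=?,low[5]=3,low[6]=?,low[7]=?,low[8]=0); scc=(scc[0]=2,scc[1]=1,scc[2]=?,scc[3]=?,scc[4]=?,scc[5]=0,scc[6]=?,scc[7]=?,scc[8]=2)
step 5: low=(low[0]=0,low[1]=2,low[2]=4,low[3]=?,low[4]=?,low[5]=3,low[6]=?,low[7]=?,low[8]=0); scc=(scc[0]=2,scc[1]=1,scc[2]=3,scc[3]=?,scc[4]=?,scc[5]=0,scc[6]=?,scc[7]=?,scc[8]=2)
step 6: low=(low[0]=0,low[1]=2,low[2]=4,low[3]=5,low[4]=?,low[5]=3,low[6]=?,low[7]=?,low[8]=0); scc=(scc[0]=2,scc[1]=1,scc[2]=3,scc[3]=4,scc[4]=?,scc[5]=0,scc[6]=?,scc[7]=?,scc[8]=2)
step 7: low=(low[0]=0,low[1]=2,low[2]=4,low[3]=5,low[4]=6,low[5]=3,low[6]=?,low[7]=?,low[8]=0); scc=(scc[0]=2,scc[1]=1,scc[2]=3,scc[3]=4,scc[4]=5,scc[5]=0,scc[6]=?,scc[7]=?,scc[8]=2)
step 8: low=(low[0]=0,low[1]=2,low[2]=4,low[3]=5,low[4]=6,low[5]=3,low[6]=7,low[7]=?,low[8]=0); scc=(scc[0]=2,scc[1]=1,scc[2]=3,scc[3]=4,scc[4]=5,scc[5]=0,scc[6]=6,scc[7]=?,scc[8]=2)
step 9: low=(low[0]=0,low[1]=2,low[2]=4,low[3]=5,low[4]=6,low[5]=3,low[6]=7,low[7]=8,low[8]=0); scc=(scc[0]=2,scc[1]=1,scc[2]=3,scc[3]=4,scc[4]=5,scc[5]=0,scc[6]=6,scc[7]=7,scc[8]=2)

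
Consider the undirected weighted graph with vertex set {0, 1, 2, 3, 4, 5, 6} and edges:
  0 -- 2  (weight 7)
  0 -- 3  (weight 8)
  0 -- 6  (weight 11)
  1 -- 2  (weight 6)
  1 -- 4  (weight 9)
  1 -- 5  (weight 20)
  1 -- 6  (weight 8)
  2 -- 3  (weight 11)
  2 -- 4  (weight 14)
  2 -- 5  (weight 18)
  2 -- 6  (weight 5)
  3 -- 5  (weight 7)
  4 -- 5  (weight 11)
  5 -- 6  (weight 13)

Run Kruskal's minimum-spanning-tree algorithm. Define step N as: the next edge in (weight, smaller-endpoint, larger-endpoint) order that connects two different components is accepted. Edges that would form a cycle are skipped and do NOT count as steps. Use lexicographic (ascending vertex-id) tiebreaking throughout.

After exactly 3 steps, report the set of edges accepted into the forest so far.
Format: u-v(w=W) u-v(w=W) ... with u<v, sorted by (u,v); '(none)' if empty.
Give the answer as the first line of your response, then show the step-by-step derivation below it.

0-2(w=7) 1-2(w=6) 2-6(w=5)

step 1: add edge 2-6 (w=5); MST = {2-6(w=5)}
step 2: add edge 1-2 (w=6); MST = {1-2(w=6) 2-6(w=5)}
step 3: add edge 0-2 (w=7); MST = {0-2(w=7) 1-2(w=6) 2-6(w=5)}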